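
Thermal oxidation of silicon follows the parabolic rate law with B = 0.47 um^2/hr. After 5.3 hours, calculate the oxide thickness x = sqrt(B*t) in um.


Step 1: Compute B*t = 0.47 * 5.3 = 2.491
Step 2: x = sqrt(2.491)
x = 1.578 um


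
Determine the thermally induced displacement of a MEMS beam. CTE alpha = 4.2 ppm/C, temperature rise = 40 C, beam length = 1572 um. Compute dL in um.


Step 1: Convert CTE: alpha = 4.2 ppm/C = 4.2e-6 /C
Step 2: dL = 4.2e-6 * 40 * 1572
dL = 0.2641 um


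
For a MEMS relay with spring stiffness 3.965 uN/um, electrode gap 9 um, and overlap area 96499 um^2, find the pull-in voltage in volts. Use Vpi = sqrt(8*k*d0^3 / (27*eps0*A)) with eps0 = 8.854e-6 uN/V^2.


Step 1: Compute numerator: 8 * k * d0^3 = 8 * 3.965 * 9^3 = 23123.88
Step 2: Compute denominator: 27 * eps0 * A = 27 * 8.854e-6 * 96499 = 23.068858
Step 3: Vpi = sqrt(23123.88 / 23.068858)
Vpi = 31.66 V


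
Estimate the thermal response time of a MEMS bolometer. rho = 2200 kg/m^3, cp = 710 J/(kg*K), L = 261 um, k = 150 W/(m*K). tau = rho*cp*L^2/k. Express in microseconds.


Step 1: Convert L to m: L = 261e-6 m
Step 2: L^2 = (261e-6)^2 = 6.8121e-08 m^2
Step 3: tau = 2200 * 710 * 6.8121e-08 / 150 = 7.0936668e-04 s
Step 4: Convert to microseconds (multiply by 1e6).
tau = 709.367 us


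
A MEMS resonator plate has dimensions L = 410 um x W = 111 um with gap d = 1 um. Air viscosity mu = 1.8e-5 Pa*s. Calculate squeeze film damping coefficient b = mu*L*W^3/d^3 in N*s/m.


Step 1: Convert to SI.
L = 410e-6 m, W = 111e-6 m, d = 1e-6 m
Step 2: W^3 = (111e-6)^3 = 1.37e-12 m^3
Step 3: d^3 = (1e-6)^3 = 1.00e-18 m^3
Step 4: b = 1.8e-5 * 410e-6 * 1.37e-12 / 1.00e-18
b = 1.01e-02 N*s/m


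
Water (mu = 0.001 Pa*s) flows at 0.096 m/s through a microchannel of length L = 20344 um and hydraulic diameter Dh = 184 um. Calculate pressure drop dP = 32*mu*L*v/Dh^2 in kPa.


Step 1: Convert to SI: L = 20344e-6 m, Dh = 184e-6 m
Step 2: dP = 32 * 0.001 * 20344e-6 * 0.096 / (184e-6)^2
Step 3: dP = 1845.96 Pa
Step 4: Convert to kPa: dP = 1.85 kPa


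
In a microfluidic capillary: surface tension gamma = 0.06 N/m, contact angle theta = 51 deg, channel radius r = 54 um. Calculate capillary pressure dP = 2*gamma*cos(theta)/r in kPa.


Step 1: cos(51 deg) = 0.6293
Step 2: Convert r to m: r = 54e-6 m
Step 3: dP = 2 * 0.06 * 0.6293 / 54e-6 = 1398.4 Pa
Step 4: Convert Pa to kPa (divide by 1000).
dP = 1.4 kPa


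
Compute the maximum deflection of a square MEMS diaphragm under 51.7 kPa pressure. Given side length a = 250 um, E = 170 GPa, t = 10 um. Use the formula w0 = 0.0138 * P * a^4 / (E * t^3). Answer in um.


Step 1: Convert pressure to compatible units (E is in GPa, so P in GPa).
P = 51.7 kPa = 51.7e-6 GPa
Step 2: Compute numerator: 0.0138 * P * a^4.
a^4 = 250^4 = 3906250000
numerator = 0.0138 * 51.7e-6 * 3906250000 = 2.787e+03
Step 3: Compute denominator: E * t^3 = 170 * 10^3 = 170000
Step 4: w0 = numerator / denominator = 2.787e+03 / 170000 = 0.0164 um


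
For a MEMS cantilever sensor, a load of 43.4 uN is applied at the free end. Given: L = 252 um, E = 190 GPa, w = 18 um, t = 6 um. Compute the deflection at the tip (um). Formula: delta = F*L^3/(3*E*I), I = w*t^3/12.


Step 1: Calculate the second moment of area.
I = w * t^3 / 12 = 18 * 6^3 / 12 = 324.0 um^4
Step 2: Convert E to consistent units (1 GPa = 1000 uN/um^2).
E = 190 GPa = 190000 uN/um^2
Step 3: Calculate tip deflection.
delta = F * L^3 / (3 * E * I)
delta = 43.4 * 252^3 / (3 * 190000 * 324.0)
delta = 3.7607 um


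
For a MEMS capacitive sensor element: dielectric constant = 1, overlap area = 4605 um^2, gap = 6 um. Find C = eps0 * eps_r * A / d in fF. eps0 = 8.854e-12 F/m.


Step 1: Convert area to m^2: A = 4605e-12 m^2
Step 2: Convert gap to m: d = 6e-6 m
Step 3: C = eps0 * eps_r * A / d
C = 8.854e-12 * 1 * 4605e-12 / 6e-6
Step 4: Convert to fF (multiply by 1e15).
C = 6.8 fF


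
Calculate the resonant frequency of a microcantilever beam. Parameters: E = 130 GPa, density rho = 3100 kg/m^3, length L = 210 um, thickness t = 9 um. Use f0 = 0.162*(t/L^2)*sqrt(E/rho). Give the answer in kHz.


Step 1: Convert units to SI.
t_SI = 9e-6 m, L_SI = 210e-6 m
Step 2: Calculate sqrt(E/rho).
sqrt(130e9 / 3100) = 6475.76 m/s
Step 3: Compute f0.
f0 = 0.162 * 9e-6 / (210e-6)^2 * 6475.76 = 214096.6 Hz = 214.1 kHz


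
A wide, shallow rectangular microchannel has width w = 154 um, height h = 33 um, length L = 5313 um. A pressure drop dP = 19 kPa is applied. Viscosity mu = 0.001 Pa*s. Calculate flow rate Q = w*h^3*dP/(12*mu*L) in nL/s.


Step 1: Convert all dimensions to SI (meters).
w = 154e-6 m, h = 33e-6 m, L = 5313e-6 m, dP = 19e3 Pa
Step 2: Q = w * h^3 * dP / (12 * mu * L)
Q = 154e-6 * (33e-6)^3 * 19e3 / (12 * 0.001 * 5313e-6) = 1.64928261e-09 m^3/s
Step 3: Convert Q from m^3/s to nL/s (1 m^3 = 1e12 nL, so multiply by 1e12).
Q = 1649.283 nL/s


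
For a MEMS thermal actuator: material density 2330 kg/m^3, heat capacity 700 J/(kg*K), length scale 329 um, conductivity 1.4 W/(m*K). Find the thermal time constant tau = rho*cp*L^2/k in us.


Step 1: Convert L to m: L = 329e-6 m
Step 2: L^2 = (329e-6)^2 = 1.08241e-07 m^2
Step 3: tau = 2330 * 700 * 1.08241e-07 / 1.4 = 1.26100765e-01 s
Step 4: Convert to microseconds (multiply by 1e6).
tau = 126100.765 us


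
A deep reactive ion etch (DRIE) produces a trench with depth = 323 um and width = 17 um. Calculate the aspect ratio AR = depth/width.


Step 1: AR = depth / width
Step 2: AR = 323 / 17
AR = 19.0


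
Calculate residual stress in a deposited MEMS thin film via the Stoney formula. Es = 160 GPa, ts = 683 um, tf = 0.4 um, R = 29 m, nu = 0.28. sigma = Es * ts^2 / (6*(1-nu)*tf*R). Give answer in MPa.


Step 1: Compute numerator: Es * ts^2 = 160 * 683^2 = 74638240 (GPa*um^2)
Step 2: Compute denominator (R in um): 6*(1-nu)*tf*R = 6*0.72*0.4*29e6 = 50112000.0 (um^2)
Step 3: sigma (GPa) = 74638240 / 50112000.0 = 1.489428e+00 GPa
Step 4: Convert to MPa (x1000): sigma = 1489.4 MPa


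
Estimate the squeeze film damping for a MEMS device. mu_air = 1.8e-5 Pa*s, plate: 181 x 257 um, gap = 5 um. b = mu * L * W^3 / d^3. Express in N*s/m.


Step 1: Convert to SI.
L = 181e-6 m, W = 257e-6 m, d = 5e-6 m
Step 2: W^3 = (257e-6)^3 = 1.70e-11 m^3
Step 3: d^3 = (5e-6)^3 = 1.25e-16 m^3
Step 4: b = 1.8e-5 * 181e-6 * 1.70e-11 / 1.25e-16
b = 4.42e-04 N*s/m


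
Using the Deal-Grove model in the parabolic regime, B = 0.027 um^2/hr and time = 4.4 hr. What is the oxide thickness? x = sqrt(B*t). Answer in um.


Step 1: Compute B*t = 0.027 * 4.4 = 0.1188
Step 2: x = sqrt(0.1188)
x = 0.345 um


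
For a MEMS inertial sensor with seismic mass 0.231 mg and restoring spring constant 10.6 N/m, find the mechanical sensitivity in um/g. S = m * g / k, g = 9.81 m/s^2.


Step 1: Convert mass: m = 0.231 mg = 2.31e-07 kg
Step 2: S = m * g / k = 2.31e-07 * 9.81 / 10.6
Step 3: S = 2.14e-07 m/g
Step 4: Convert to um/g: S = 0.214 um/g


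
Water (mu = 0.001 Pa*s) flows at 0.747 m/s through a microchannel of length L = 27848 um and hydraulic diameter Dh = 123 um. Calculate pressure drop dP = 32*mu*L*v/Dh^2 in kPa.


Step 1: Convert to SI: L = 27848e-6 m, Dh = 123e-6 m
Step 2: dP = 32 * 0.001 * 27848e-6 * 0.747 / (123e-6)^2
Step 3: dP = 44000.17 Pa
Step 4: Convert to kPa: dP = 44.0 kPa


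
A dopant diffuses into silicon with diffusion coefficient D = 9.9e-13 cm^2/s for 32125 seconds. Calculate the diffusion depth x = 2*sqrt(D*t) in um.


Step 1: Compute D*t = 9.9e-13 * 32125 = 3.180375e-08 cm^2
Step 2: sqrt(D*t) = 1.78336e-04 cm
Step 3: x = 2 * 1.78336e-04 cm = 3.56672e-04 cm
Step 4: Convert to um (1 cm = 1e4 um): x = 3.567 um


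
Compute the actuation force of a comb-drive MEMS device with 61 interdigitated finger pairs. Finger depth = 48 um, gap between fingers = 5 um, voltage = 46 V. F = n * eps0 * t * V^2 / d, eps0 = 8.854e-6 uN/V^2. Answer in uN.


Step 1: Parameters: n=61, eps0=8.854e-6 uN/V^2, t=48 um, V=46 V, d=5 um
Step 2: V^2 = 2116
Step 3: F = 61 * 8.854e-6 * 48 * 2116 / 5
F = 10.971 uN


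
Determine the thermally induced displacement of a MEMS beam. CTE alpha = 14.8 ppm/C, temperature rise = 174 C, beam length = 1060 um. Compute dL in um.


Step 1: Convert CTE: alpha = 14.8 ppm/C = 14.8e-6 /C
Step 2: dL = 14.8e-6 * 174 * 1060
dL = 2.7297 um


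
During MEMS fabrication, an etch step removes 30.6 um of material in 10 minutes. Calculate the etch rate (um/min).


Step 1: Etch rate = depth / time
Step 2: rate = 30.6 / 10
rate = 3.06 um/min


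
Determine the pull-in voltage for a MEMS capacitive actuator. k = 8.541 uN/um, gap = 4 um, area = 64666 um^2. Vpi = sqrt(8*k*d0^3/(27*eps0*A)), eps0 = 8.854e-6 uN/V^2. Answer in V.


Step 1: Compute numerator: 8 * k * d0^3 = 8 * 8.541 * 4^3 = 4372.992
Step 2: Compute denominator: 27 * eps0 * A = 27 * 8.854e-6 * 64666 = 15.458925
Step 3: Vpi = sqrt(4372.992 / 15.458925)
Vpi = 16.82 V


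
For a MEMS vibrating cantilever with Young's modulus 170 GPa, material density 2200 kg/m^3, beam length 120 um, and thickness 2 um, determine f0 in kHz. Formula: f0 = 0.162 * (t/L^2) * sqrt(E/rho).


Step 1: Convert units to SI.
t_SI = 2e-6 m, L_SI = 120e-6 m
Step 2: Calculate sqrt(E/rho).
sqrt(170e9 / 2200) = 8790.49 m/s
Step 3: Compute f0.
f0 = 0.162 * 2e-6 / (120e-6)^2 * 8790.49 = 197786.0 Hz = 197.79 kHz


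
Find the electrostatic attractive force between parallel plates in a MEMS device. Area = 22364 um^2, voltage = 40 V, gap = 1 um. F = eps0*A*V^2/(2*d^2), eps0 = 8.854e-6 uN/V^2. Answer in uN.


Step 1: Identify parameters.
eps0 = 8.854e-6 uN/V^2, A = 22364 um^2, V = 40 V, d = 1 um
Step 2: Compute V^2 = 40^2 = 1600
Step 3: Compute d^2 = 1^2 = 1
Step 4: F = 0.5 * 8.854e-6 * 22364 * 1600 / 1
F = 158.409 uN


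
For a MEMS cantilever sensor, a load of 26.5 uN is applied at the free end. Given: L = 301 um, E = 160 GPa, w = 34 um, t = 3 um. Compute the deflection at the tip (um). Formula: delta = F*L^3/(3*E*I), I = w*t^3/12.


Step 1: Calculate the second moment of area.
I = w * t^3 / 12 = 34 * 3^3 / 12 = 76.5 um^4
Step 2: Convert E to consistent units (1 GPa = 1000 uN/um^2).
E = 160 GPa = 160000 uN/um^2
Step 3: Calculate tip deflection.
delta = F * L^3 / (3 * E * I)
delta = 26.5 * 301^3 / (3 * 160000 * 76.5)
delta = 19.6808 um


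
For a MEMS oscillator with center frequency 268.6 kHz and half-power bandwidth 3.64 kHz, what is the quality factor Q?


Step 1: Q = f0 / bandwidth
Step 2: Q = 268.6 / 3.64
Q = 73.8


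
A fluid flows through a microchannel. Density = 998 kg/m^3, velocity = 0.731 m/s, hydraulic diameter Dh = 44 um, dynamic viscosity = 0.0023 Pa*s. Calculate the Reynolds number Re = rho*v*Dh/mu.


Step 1: Convert Dh to meters: Dh = 44e-6 m
Step 2: Re = rho * v * Dh / mu
Re = 998 * 0.731 * 44e-6 / 0.0023
Re = 13.956


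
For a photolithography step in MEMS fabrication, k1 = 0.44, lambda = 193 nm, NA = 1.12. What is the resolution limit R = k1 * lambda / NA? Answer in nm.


Step 1: Identify values: k1 = 0.44, lambda = 193 nm, NA = 1.12
Step 2: R = k1 * lambda / NA
R = 0.44 * 193 / 1.12
R = 75.8 nm


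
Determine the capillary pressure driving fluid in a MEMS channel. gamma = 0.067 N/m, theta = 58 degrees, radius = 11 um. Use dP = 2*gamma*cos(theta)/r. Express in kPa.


Step 1: cos(58 deg) = 0.5299
Step 2: Convert r to m: r = 11e-6 m
Step 3: dP = 2 * 0.067 * 0.5299 / 11e-6 = 6455.1 Pa
Step 4: Convert Pa to kPa (divide by 1000).
dP = 6.46 kPa


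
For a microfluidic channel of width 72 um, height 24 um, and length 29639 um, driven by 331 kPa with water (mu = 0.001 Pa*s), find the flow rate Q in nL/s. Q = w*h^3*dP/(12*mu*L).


Step 1: Convert all dimensions to SI (meters).
w = 72e-6 m, h = 24e-6 m, L = 29639e-6 m, dP = 331e3 Pa
Step 2: Q = w * h^3 * dP / (12 * mu * L)
Q = 72e-6 * (24e-6)^3 * 331e3 / (12 * 0.001 * 29639e-6) = 9.2629522e-10 m^3/s
Step 3: Convert Q from m^3/s to nL/s (1 m^3 = 1e12 nL, so multiply by 1e12).
Q = 926.295 nL/s


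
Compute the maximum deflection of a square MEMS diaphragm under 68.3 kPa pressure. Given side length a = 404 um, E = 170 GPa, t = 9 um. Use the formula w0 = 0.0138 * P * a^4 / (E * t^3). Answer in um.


Step 1: Convert pressure to compatible units (E is in GPa, so P in GPa).
P = 68.3 kPa = 68.3e-6 GPa
Step 2: Compute numerator: 0.0138 * P * a^4.
a^4 = 404^4 = 26639462656
numerator = 0.0138 * 68.3e-6 * 26639462656 = 2.51088e+04
Step 3: Compute denominator: E * t^3 = 170 * 9^3 = 123930
Step 4: w0 = numerator / denominator = 2.51088e+04 / 123930 = 0.2026 um


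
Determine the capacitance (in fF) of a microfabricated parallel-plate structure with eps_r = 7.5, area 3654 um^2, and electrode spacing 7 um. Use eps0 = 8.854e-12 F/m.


Step 1: Convert area to m^2: A = 3654e-12 m^2
Step 2: Convert gap to m: d = 7e-6 m
Step 3: C = eps0 * eps_r * A / d
C = 8.854e-12 * 7.5 * 3654e-12 / 7e-6
Step 4: Convert to fF (multiply by 1e15).
C = 34.66 fF


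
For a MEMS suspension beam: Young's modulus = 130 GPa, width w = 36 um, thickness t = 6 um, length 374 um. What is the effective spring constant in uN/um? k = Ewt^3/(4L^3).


Step 1: Convert E to consistent units (1 GPa = 1000 uN/um^2).
E = 130 GPa = 130000 uN/um^2
Step 2: Compute t^3 = 6^3 = 216
Step 3: Compute L^3 = 374^3 = 52313624
Step 4: k = 130000 * 36 * 216 / (4 * 52313624)
k = 4.8309 uN/um


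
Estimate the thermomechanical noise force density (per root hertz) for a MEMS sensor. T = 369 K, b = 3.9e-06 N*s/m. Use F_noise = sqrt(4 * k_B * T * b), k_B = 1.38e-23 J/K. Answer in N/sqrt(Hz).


Step 1: Compute 4 * k_B * T * b
= 4 * 1.38e-23 * 369 * 3.9e-06
= 7.9438e-26 N^2/Hz
Step 2: F_noise = sqrt(7.9438e-26)
F_noise = 2.82e-13 N/sqrt(Hz)


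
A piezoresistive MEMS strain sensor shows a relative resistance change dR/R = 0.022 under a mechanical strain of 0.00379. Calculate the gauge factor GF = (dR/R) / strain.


Step 1: Identify values.
dR/R = 0.022, strain = 0.00379
Step 2: GF = (dR/R) / strain = 0.022 / 0.00379
GF = 5.8


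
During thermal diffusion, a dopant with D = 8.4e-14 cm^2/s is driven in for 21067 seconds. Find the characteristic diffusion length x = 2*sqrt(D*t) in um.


Step 1: Compute D*t = 8.4e-14 * 21067 = 1.769628e-09 cm^2
Step 2: sqrt(D*t) = 4.2067e-05 cm
Step 3: x = 2 * 4.2067e-05 cm = 8.4134e-05 cm
Step 4: Convert to um (1 cm = 1e4 um): x = 0.841 um


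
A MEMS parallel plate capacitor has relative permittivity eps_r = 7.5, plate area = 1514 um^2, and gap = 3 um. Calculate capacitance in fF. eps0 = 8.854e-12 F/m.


Step 1: Convert area to m^2: A = 1514e-12 m^2
Step 2: Convert gap to m: d = 3e-6 m
Step 3: C = eps0 * eps_r * A / d
C = 8.854e-12 * 7.5 * 1514e-12 / 3e-6
Step 4: Convert to fF (multiply by 1e15).
C = 33.51 fF


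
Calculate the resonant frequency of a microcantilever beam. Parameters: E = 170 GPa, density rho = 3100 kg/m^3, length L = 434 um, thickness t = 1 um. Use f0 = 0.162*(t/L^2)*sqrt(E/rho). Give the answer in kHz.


Step 1: Convert units to SI.
t_SI = 1e-6 m, L_SI = 434e-6 m
Step 2: Calculate sqrt(E/rho).
sqrt(170e9 / 3100) = 7405.32 m/s
Step 3: Compute f0.
f0 = 0.162 * 1e-6 / (434e-6)^2 * 7405.32 = 6369.1 Hz = 6.37 kHz


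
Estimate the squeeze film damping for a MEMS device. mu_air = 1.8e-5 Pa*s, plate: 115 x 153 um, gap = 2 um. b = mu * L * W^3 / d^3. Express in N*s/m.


Step 1: Convert to SI.
L = 115e-6 m, W = 153e-6 m, d = 2e-6 m
Step 2: W^3 = (153e-6)^3 = 3.58e-12 m^3
Step 3: d^3 = (2e-6)^3 = 8.00e-18 m^3
Step 4: b = 1.8e-5 * 115e-6 * 3.58e-12 / 8.00e-18
b = 9.27e-04 N*s/m


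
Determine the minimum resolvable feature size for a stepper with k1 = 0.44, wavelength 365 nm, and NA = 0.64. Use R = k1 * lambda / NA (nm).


Step 1: Identify values: k1 = 0.44, lambda = 365 nm, NA = 0.64
Step 2: R = k1 * lambda / NA
R = 0.44 * 365 / 0.64
R = 250.9 nm


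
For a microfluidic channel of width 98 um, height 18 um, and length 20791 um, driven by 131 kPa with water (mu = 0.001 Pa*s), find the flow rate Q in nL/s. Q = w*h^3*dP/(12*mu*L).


Step 1: Convert all dimensions to SI (meters).
w = 98e-6 m, h = 18e-6 m, L = 20791e-6 m, dP = 131e3 Pa
Step 2: Q = w * h^3 * dP / (12 * mu * L)
Q = 98e-6 * (18e-6)^3 * 131e3 / (12 * 0.001 * 20791e-6) = 3.0009466e-10 m^3/s
Step 3: Convert Q from m^3/s to nL/s (1 m^3 = 1e12 nL, so multiply by 1e12).
Q = 300.095 nL/s


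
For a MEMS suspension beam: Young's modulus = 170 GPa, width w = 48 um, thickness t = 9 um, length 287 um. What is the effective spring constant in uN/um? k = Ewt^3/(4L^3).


Step 1: Convert E to consistent units (1 GPa = 1000 uN/um^2).
E = 170 GPa = 170000 uN/um^2
Step 2: Compute t^3 = 9^3 = 729
Step 3: Compute L^3 = 287^3 = 23639903
Step 4: k = 170000 * 48 * 729 / (4 * 23639903)
k = 62.9089 uN/um


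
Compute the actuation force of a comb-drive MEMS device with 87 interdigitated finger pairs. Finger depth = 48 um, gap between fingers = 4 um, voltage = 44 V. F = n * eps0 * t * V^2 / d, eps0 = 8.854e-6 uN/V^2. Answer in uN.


Step 1: Parameters: n=87, eps0=8.854e-6 uN/V^2, t=48 um, V=44 V, d=4 um
Step 2: V^2 = 1936
Step 3: F = 87 * 8.854e-6 * 48 * 1936 / 4
F = 17.896 uN


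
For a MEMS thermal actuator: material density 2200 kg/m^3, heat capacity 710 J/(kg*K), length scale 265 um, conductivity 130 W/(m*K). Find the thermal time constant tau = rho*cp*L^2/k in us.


Step 1: Convert L to m: L = 265e-6 m
Step 2: L^2 = (265e-6)^2 = 7.0225e-08 m^2
Step 3: tau = 2200 * 710 * 7.0225e-08 / 130 = 8.437804e-04 s
Step 4: Convert to microseconds (multiply by 1e6).
tau = 843.78 us


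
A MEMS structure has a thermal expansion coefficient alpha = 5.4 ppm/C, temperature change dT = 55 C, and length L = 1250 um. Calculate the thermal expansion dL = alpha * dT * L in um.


Step 1: Convert CTE: alpha = 5.4 ppm/C = 5.4e-6 /C
Step 2: dL = 5.4e-6 * 55 * 1250
dL = 0.3713 um


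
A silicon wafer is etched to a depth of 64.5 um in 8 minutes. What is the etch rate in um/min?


Step 1: Etch rate = depth / time
Step 2: rate = 64.5 / 8
rate = 8.063 um/min


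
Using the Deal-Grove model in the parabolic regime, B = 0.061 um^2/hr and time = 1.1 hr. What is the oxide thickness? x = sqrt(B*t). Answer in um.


Step 1: Compute B*t = 0.061 * 1.1 = 0.0671
Step 2: x = sqrt(0.0671)
x = 0.259 um


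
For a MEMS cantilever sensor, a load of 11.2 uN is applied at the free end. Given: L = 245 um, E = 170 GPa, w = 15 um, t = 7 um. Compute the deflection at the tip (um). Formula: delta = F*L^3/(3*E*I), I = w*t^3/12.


Step 1: Calculate the second moment of area.
I = w * t^3 / 12 = 15 * 7^3 / 12 = 428.75 um^4
Step 2: Convert E to consistent units (1 GPa = 1000 uN/um^2).
E = 170 GPa = 170000 uN/um^2
Step 3: Calculate tip deflection.
delta = F * L^3 / (3 * E * I)
delta = 11.2 * 245^3 / (3 * 170000 * 428.75)
delta = 0.7533 um


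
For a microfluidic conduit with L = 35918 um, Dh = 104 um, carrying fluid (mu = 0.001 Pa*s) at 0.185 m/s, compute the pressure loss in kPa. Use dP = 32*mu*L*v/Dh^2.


Step 1: Convert to SI: L = 35918e-6 m, Dh = 104e-6 m
Step 2: dP = 32 * 0.001 * 35918e-6 * 0.185 / (104e-6)^2
Step 3: dP = 19659.26 Pa
Step 4: Convert to kPa: dP = 19.66 kPa


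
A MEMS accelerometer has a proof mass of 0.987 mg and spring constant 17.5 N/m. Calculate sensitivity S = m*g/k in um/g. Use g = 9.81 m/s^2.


Step 1: Convert mass: m = 0.987 mg = 9.87e-07 kg
Step 2: S = m * g / k = 9.87e-07 * 9.81 / 17.5
Step 3: S = 5.53e-07 m/g
Step 4: Convert to um/g: S = 0.553 um/g


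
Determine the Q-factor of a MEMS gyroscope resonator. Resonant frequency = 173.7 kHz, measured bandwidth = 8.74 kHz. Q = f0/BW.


Step 1: Q = f0 / bandwidth
Step 2: Q = 173.7 / 8.74
Q = 19.9


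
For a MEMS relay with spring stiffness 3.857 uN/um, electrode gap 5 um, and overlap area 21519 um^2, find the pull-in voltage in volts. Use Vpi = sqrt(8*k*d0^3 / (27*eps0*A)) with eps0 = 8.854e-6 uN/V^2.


Step 1: Compute numerator: 8 * k * d0^3 = 8 * 3.857 * 5^3 = 3857.0
Step 2: Compute denominator: 27 * eps0 * A = 27 * 8.854e-6 * 21519 = 5.144289
Step 3: Vpi = sqrt(3857.0 / 5.144289)
Vpi = 27.38 V


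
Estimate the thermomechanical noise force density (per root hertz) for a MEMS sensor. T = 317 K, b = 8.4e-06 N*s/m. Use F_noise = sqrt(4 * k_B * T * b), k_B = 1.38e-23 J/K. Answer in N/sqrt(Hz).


Step 1: Compute 4 * k_B * T * b
= 4 * 1.38e-23 * 317 * 8.4e-06
= 1.4699e-25 N^2/Hz
Step 2: F_noise = sqrt(1.4699e-25)
F_noise = 3.83e-13 N/sqrt(Hz)


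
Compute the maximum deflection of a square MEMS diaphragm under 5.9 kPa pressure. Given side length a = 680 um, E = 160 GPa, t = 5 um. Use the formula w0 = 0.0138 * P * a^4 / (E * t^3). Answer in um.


Step 1: Convert pressure to compatible units (E is in GPa, so P in GPa).
P = 5.9 kPa = 5.9e-6 GPa
Step 2: Compute numerator: 0.0138 * P * a^4.
a^4 = 680^4 = 213813760000
numerator = 0.0138 * 5.9e-6 * 213813760000 = 1.74087e+04
Step 3: Compute denominator: E * t^3 = 160 * 5^3 = 20000
Step 4: w0 = numerator / denominator = 1.74087e+04 / 20000 = 0.8704 um


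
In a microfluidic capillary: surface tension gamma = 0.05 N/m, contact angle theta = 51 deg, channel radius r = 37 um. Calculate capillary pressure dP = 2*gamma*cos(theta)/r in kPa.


Step 1: cos(51 deg) = 0.6293
Step 2: Convert r to m: r = 37e-6 m
Step 3: dP = 2 * 0.05 * 0.6293 / 37e-6 = 1700.8 Pa
Step 4: Convert Pa to kPa (divide by 1000).
dP = 1.7 kPa


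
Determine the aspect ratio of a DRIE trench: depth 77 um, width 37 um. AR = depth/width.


Step 1: AR = depth / width
Step 2: AR = 77 / 37
AR = 2.1


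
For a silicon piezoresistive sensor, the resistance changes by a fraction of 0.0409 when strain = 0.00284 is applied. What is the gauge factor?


Step 1: Identify values.
dR/R = 0.0409, strain = 0.00284
Step 2: GF = (dR/R) / strain = 0.0409 / 0.00284
GF = 14.4


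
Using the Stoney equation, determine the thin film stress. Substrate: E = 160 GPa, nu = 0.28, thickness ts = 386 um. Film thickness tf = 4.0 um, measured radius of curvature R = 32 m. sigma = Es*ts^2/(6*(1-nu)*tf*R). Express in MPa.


Step 1: Compute numerator: Es * ts^2 = 160 * 386^2 = 23839360 (GPa*um^2)
Step 2: Compute denominator (R in um): 6*(1-nu)*tf*R = 6*0.72*4.0*32e6 = 552960000.0 (um^2)
Step 3: sigma (GPa) = 23839360 / 552960000.0 = 4.3112e-02 GPa
Step 4: Convert to MPa (x1000): sigma = 43.1 MPa


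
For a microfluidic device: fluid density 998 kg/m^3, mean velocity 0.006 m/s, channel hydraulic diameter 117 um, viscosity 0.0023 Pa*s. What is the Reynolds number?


Step 1: Convert Dh to meters: Dh = 117e-6 m
Step 2: Re = rho * v * Dh / mu
Re = 998 * 0.006 * 117e-6 / 0.0023
Re = 0.305


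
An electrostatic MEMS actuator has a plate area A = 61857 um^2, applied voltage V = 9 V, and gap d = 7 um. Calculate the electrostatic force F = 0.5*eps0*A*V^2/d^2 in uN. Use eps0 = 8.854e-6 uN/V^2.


Step 1: Identify parameters.
eps0 = 8.854e-6 uN/V^2, A = 61857 um^2, V = 9 V, d = 7 um
Step 2: Compute V^2 = 9^2 = 81
Step 3: Compute d^2 = 7^2 = 49
Step 4: F = 0.5 * 8.854e-6 * 61857 * 81 / 49
F = 0.453 uN


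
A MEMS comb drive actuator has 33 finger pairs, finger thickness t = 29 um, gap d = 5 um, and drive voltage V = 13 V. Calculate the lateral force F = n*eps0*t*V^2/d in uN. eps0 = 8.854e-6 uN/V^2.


Step 1: Parameters: n=33, eps0=8.854e-6 uN/V^2, t=29 um, V=13 V, d=5 um
Step 2: V^2 = 169
Step 3: F = 33 * 8.854e-6 * 29 * 169 / 5
F = 0.286 uN


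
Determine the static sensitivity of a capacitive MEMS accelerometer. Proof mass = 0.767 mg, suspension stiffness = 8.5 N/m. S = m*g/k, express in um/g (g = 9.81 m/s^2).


Step 1: Convert mass: m = 0.767 mg = 7.67e-07 kg
Step 2: S = m * g / k = 7.67e-07 * 9.81 / 8.5
Step 3: S = 8.85e-07 m/g
Step 4: Convert to um/g: S = 0.885 um/g


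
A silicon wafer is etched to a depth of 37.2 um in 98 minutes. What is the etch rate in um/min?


Step 1: Etch rate = depth / time
Step 2: rate = 37.2 / 98
rate = 0.38 um/min


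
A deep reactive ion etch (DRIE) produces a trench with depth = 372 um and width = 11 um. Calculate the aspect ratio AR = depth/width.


Step 1: AR = depth / width
Step 2: AR = 372 / 11
AR = 33.8


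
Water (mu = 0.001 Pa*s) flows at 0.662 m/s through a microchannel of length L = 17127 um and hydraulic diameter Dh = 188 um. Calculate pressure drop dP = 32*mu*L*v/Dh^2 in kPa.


Step 1: Convert to SI: L = 17127e-6 m, Dh = 188e-6 m
Step 2: dP = 32 * 0.001 * 17127e-6 * 0.662 / (188e-6)^2
Step 3: dP = 10265.35 Pa
Step 4: Convert to kPa: dP = 10.27 kPa


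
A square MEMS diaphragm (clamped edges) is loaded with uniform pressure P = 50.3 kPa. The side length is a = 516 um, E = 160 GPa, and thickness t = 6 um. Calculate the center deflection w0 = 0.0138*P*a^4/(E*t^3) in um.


Step 1: Convert pressure to compatible units (E is in GPa, so P in GPa).
P = 50.3 kPa = 50.3e-6 GPa
Step 2: Compute numerator: 0.0138 * P * a^4.
a^4 = 516^4 = 70892257536
numerator = 0.0138 * 50.3e-6 * 70892257536 = 4.920915e+04
Step 3: Compute denominator: E * t^3 = 160 * 6^3 = 34560
Step 4: w0 = numerator / denominator = 4.920915e+04 / 34560 = 1.4239 um


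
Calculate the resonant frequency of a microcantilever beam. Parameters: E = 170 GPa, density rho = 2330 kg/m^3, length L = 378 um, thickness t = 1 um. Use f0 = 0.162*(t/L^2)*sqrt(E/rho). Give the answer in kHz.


Step 1: Convert units to SI.
t_SI = 1e-6 m, L_SI = 378e-6 m
Step 2: Calculate sqrt(E/rho).
sqrt(170e9 / 2330) = 8541.74 m/s
Step 3: Compute f0.
f0 = 0.162 * 1e-6 / (378e-6)^2 * 8541.74 = 9684.5 Hz = 9.68 kHz


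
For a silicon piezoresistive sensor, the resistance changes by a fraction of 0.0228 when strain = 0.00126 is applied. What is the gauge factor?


Step 1: Identify values.
dR/R = 0.0228, strain = 0.00126
Step 2: GF = (dR/R) / strain = 0.0228 / 0.00126
GF = 18.1


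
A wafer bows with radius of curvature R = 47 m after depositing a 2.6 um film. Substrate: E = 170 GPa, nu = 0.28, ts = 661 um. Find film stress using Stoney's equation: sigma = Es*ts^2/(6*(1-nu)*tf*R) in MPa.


Step 1: Compute numerator: Es * ts^2 = 170 * 661^2 = 74276570 (GPa*um^2)
Step 2: Compute denominator (R in um): 6*(1-nu)*tf*R = 6*0.72*2.6*47e6 = 527904000.0 (um^2)
Step 3: sigma (GPa) = 74276570 / 527904000.0 = 1.40701e-01 GPa
Step 4: Convert to MPa (x1000): sigma = 140.7 MPa


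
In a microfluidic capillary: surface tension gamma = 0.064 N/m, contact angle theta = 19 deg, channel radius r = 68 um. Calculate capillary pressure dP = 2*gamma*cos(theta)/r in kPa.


Step 1: cos(19 deg) = 0.9455
Step 2: Convert r to m: r = 68e-6 m
Step 3: dP = 2 * 0.064 * 0.9455 / 68e-6 = 1779.8 Pa
Step 4: Convert Pa to kPa (divide by 1000).
dP = 1.78 kPa


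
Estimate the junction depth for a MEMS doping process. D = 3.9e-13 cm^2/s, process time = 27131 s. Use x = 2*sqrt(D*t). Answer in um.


Step 1: Compute D*t = 3.9e-13 * 27131 = 1.058109e-08 cm^2
Step 2: sqrt(D*t) = 1.02864e-04 cm
Step 3: x = 2 * 1.02864e-04 cm = 2.05728e-04 cm
Step 4: Convert to um (1 cm = 1e4 um): x = 2.057 um


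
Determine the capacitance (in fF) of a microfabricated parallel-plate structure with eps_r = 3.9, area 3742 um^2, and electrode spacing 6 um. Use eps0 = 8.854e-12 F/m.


Step 1: Convert area to m^2: A = 3742e-12 m^2
Step 2: Convert gap to m: d = 6e-6 m
Step 3: C = eps0 * eps_r * A / d
C = 8.854e-12 * 3.9 * 3742e-12 / 6e-6
Step 4: Convert to fF (multiply by 1e15).
C = 21.54 fF


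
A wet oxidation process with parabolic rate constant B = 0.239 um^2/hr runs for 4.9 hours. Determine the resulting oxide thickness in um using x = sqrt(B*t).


Step 1: Compute B*t = 0.239 * 4.9 = 1.1711
Step 2: x = sqrt(1.1711)
x = 1.082 um


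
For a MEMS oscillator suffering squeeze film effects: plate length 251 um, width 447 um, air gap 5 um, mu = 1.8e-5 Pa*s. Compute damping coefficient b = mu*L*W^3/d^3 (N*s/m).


Step 1: Convert to SI.
L = 251e-6 m, W = 447e-6 m, d = 5e-6 m
Step 2: W^3 = (447e-6)^3 = 8.93e-11 m^3
Step 3: d^3 = (5e-6)^3 = 1.25e-16 m^3
Step 4: b = 1.8e-5 * 251e-6 * 8.93e-11 / 1.25e-16
b = 3.23e-03 N*s/m


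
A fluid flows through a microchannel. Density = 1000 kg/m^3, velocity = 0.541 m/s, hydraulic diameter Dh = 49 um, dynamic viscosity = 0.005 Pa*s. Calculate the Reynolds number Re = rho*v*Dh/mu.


Step 1: Convert Dh to meters: Dh = 49e-6 m
Step 2: Re = rho * v * Dh / mu
Re = 1000 * 0.541 * 49e-6 / 0.005
Re = 5.302


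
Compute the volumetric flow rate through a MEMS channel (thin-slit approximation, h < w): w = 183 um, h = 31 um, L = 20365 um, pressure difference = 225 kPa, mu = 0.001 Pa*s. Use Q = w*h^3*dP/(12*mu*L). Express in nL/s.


Step 1: Convert all dimensions to SI (meters).
w = 183e-6 m, h = 31e-6 m, L = 20365e-6 m, dP = 225e3 Pa
Step 2: Q = w * h^3 * dP / (12 * mu * L)
Q = 183e-6 * (31e-6)^3 * 225e3 / (12 * 0.001 * 20365e-6) = 5.01941413e-09 m^3/s
Step 3: Convert Q from m^3/s to nL/s (1 m^3 = 1e12 nL, so multiply by 1e12).
Q = 5019.414 nL/s


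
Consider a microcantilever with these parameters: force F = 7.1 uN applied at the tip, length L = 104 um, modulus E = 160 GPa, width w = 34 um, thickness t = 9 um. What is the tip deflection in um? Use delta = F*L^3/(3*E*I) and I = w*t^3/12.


Step 1: Calculate the second moment of area.
I = w * t^3 / 12 = 34 * 9^3 / 12 = 2065.5 um^4
Step 2: Convert E to consistent units (1 GPa = 1000 uN/um^2).
E = 160 GPa = 160000 uN/um^2
Step 3: Calculate tip deflection.
delta = F * L^3 / (3 * E * I)
delta = 7.1 * 104^3 / (3 * 160000 * 2065.5)
delta = 0.0081 um


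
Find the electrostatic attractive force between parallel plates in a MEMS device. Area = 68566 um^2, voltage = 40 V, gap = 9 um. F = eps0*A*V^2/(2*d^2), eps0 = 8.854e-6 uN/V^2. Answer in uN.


Step 1: Identify parameters.
eps0 = 8.854e-6 uN/V^2, A = 68566 um^2, V = 40 V, d = 9 um
Step 2: Compute V^2 = 40^2 = 1600
Step 3: Compute d^2 = 9^2 = 81
Step 4: F = 0.5 * 8.854e-6 * 68566 * 1600 / 81
F = 5.996 uN


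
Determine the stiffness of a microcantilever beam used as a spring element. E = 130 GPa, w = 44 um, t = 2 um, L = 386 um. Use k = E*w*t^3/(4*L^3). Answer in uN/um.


Step 1: Convert E to consistent units (1 GPa = 1000 uN/um^2).
E = 130 GPa = 130000 uN/um^2
Step 2: Compute t^3 = 2^3 = 8
Step 3: Compute L^3 = 386^3 = 57512456
Step 4: k = 130000 * 44 * 8 / (4 * 57512456)
k = 0.1989 uN/um


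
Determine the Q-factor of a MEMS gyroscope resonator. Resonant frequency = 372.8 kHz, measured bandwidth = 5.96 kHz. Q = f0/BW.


Step 1: Q = f0 / bandwidth
Step 2: Q = 372.8 / 5.96
Q = 62.6


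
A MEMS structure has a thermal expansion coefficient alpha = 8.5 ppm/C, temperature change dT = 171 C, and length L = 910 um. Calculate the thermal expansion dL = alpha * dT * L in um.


Step 1: Convert CTE: alpha = 8.5 ppm/C = 8.5e-6 /C
Step 2: dL = 8.5e-6 * 171 * 910
dL = 1.3227 um


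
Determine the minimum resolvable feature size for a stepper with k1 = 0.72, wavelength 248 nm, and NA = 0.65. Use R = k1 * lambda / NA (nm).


Step 1: Identify values: k1 = 0.72, lambda = 248 nm, NA = 0.65
Step 2: R = k1 * lambda / NA
R = 0.72 * 248 / 0.65
R = 274.7 nm


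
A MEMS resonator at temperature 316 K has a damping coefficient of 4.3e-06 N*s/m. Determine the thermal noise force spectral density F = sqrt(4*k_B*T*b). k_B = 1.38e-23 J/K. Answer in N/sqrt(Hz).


Step 1: Compute 4 * k_B * T * b
= 4 * 1.38e-23 * 316 * 4.3e-06
= 7.5006e-26 N^2/Hz
Step 2: F_noise = sqrt(7.5006e-26)
F_noise = 2.74e-13 N/sqrt(Hz)


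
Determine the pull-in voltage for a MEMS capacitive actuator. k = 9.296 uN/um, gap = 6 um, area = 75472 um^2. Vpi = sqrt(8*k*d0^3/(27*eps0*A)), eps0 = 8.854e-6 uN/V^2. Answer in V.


Step 1: Compute numerator: 8 * k * d0^3 = 8 * 9.296 * 6^3 = 16063.488
Step 2: Compute denominator: 27 * eps0 * A = 27 * 8.854e-6 * 75472 = 18.042185
Step 3: Vpi = sqrt(16063.488 / 18.042185)
Vpi = 29.84 V


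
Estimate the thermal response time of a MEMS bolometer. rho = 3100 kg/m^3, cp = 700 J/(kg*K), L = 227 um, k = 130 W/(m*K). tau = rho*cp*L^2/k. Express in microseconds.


Step 1: Convert L to m: L = 227e-6 m
Step 2: L^2 = (227e-6)^2 = 5.1529e-08 m^2
Step 3: tau = 3100 * 700 * 5.1529e-08 / 130 = 8.6013792e-04 s
Step 4: Convert to microseconds (multiply by 1e6).
tau = 860.138 us


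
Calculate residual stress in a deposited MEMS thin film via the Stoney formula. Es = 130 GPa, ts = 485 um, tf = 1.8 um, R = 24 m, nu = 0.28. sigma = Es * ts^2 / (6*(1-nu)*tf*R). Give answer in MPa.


Step 1: Compute numerator: Es * ts^2 = 130 * 485^2 = 30579250 (GPa*um^2)
Step 2: Compute denominator (R in um): 6*(1-nu)*tf*R = 6*0.72*1.8*24e6 = 186624000.0 (um^2)
Step 3: sigma (GPa) = 30579250 / 186624000.0 = 1.63855e-01 GPa
Step 4: Convert to MPa (x1000): sigma = 163.9 MPa


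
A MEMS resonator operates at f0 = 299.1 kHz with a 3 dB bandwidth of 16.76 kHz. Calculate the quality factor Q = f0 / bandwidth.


Step 1: Q = f0 / bandwidth
Step 2: Q = 299.1 / 16.76
Q = 17.8


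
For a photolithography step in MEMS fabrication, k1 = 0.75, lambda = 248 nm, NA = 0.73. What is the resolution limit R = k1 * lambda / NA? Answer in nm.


Step 1: Identify values: k1 = 0.75, lambda = 248 nm, NA = 0.73
Step 2: R = k1 * lambda / NA
R = 0.75 * 248 / 0.73
R = 254.8 nm


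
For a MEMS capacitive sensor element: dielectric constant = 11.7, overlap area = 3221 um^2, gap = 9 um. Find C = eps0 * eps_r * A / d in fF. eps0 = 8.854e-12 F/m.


Step 1: Convert area to m^2: A = 3221e-12 m^2
Step 2: Convert gap to m: d = 9e-6 m
Step 3: C = eps0 * eps_r * A / d
C = 8.854e-12 * 11.7 * 3221e-12 / 9e-6
Step 4: Convert to fF (multiply by 1e15).
C = 37.07 fF


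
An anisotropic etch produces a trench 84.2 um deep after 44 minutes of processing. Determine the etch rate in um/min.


Step 1: Etch rate = depth / time
Step 2: rate = 84.2 / 44
rate = 1.914 um/min


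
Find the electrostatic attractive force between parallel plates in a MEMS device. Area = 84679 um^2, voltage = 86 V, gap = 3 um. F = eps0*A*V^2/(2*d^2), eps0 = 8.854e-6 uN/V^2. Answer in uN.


Step 1: Identify parameters.
eps0 = 8.854e-6 uN/V^2, A = 84679 um^2, V = 86 V, d = 3 um
Step 2: Compute V^2 = 86^2 = 7396
Step 3: Compute d^2 = 3^2 = 9
Step 4: F = 0.5 * 8.854e-6 * 84679 * 7396 / 9
F = 308.063 uN


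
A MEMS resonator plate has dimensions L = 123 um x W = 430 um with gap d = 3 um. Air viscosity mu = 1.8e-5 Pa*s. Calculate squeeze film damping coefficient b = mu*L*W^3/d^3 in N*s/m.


Step 1: Convert to SI.
L = 123e-6 m, W = 430e-6 m, d = 3e-6 m
Step 2: W^3 = (430e-6)^3 = 7.95e-11 m^3
Step 3: d^3 = (3e-6)^3 = 2.70e-17 m^3
Step 4: b = 1.8e-5 * 123e-6 * 7.95e-11 / 2.70e-17
b = 6.52e-03 N*s/m


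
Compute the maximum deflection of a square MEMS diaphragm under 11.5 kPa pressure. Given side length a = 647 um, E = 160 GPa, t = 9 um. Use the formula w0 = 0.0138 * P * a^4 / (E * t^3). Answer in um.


Step 1: Convert pressure to compatible units (E is in GPa, so P in GPa).
P = 11.5 kPa = 11.5e-6 GPa
Step 2: Compute numerator: 0.0138 * P * a^4.
a^4 = 647^4 = 175233494881
numerator = 0.0138 * 11.5e-6 * 175233494881 = 2.78096e+04
Step 3: Compute denominator: E * t^3 = 160 * 9^3 = 116640
Step 4: w0 = numerator / denominator = 2.78096e+04 / 116640 = 0.2384 um


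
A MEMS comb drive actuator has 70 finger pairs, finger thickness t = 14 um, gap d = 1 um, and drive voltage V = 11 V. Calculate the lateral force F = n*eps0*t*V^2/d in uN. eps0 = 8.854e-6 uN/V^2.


Step 1: Parameters: n=70, eps0=8.854e-6 uN/V^2, t=14 um, V=11 V, d=1 um
Step 2: V^2 = 121
Step 3: F = 70 * 8.854e-6 * 14 * 121 / 1
F = 1.05 uN


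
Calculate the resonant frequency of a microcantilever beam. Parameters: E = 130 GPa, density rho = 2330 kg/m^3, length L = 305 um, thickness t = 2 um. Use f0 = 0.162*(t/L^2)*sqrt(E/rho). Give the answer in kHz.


Step 1: Convert units to SI.
t_SI = 2e-6 m, L_SI = 305e-6 m
Step 2: Calculate sqrt(E/rho).
sqrt(130e9 / 2330) = 7469.54 m/s
Step 3: Compute f0.
f0 = 0.162 * 2e-6 / (305e-6)^2 * 7469.54 = 26015.9 Hz = 26.02 kHz


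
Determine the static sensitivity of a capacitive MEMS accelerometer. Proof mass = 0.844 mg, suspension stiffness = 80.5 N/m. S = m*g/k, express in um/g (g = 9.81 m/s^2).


Step 1: Convert mass: m = 0.844 mg = 8.44e-07 kg
Step 2: S = m * g / k = 8.44e-07 * 9.81 / 80.5
Step 3: S = 1.03e-07 m/g
Step 4: Convert to um/g: S = 0.103 um/g


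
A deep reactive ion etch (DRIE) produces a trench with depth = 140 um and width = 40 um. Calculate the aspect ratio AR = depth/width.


Step 1: AR = depth / width
Step 2: AR = 140 / 40
AR = 3.5


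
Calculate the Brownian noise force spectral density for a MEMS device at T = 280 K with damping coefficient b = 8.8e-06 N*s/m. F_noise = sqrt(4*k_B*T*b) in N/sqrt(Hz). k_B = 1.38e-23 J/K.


Step 1: Compute 4 * k_B * T * b
= 4 * 1.38e-23 * 280 * 8.8e-06
= 1.3601e-25 N^2/Hz
Step 2: F_noise = sqrt(1.3601e-25)
F_noise = 3.69e-13 N/sqrt(Hz)


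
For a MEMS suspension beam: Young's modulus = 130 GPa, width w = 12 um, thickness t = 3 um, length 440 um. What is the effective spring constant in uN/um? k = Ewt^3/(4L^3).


Step 1: Convert E to consistent units (1 GPa = 1000 uN/um^2).
E = 130 GPa = 130000 uN/um^2
Step 2: Compute t^3 = 3^3 = 27
Step 3: Compute L^3 = 440^3 = 85184000
Step 4: k = 130000 * 12 * 27 / (4 * 85184000)
k = 0.1236 uN/um


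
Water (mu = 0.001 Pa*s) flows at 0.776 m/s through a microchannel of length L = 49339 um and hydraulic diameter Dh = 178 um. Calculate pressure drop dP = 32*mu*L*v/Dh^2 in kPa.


Step 1: Convert to SI: L = 49339e-6 m, Dh = 178e-6 m
Step 2: dP = 32 * 0.001 * 49339e-6 * 0.776 / (178e-6)^2
Step 3: dP = 38668.92 Pa
Step 4: Convert to kPa: dP = 38.67 kPa


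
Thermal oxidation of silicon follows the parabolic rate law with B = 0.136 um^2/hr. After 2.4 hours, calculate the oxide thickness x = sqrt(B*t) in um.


Step 1: Compute B*t = 0.136 * 2.4 = 0.3264
Step 2: x = sqrt(0.3264)
x = 0.571 um


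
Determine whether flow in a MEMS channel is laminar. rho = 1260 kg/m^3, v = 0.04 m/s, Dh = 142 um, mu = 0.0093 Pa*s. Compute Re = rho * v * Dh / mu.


Step 1: Convert Dh to meters: Dh = 142e-6 m
Step 2: Re = rho * v * Dh / mu
Re = 1260 * 0.04 * 142e-6 / 0.0093
Re = 0.77
Since Re = 0.77 is below ~2300, the flow is laminar.


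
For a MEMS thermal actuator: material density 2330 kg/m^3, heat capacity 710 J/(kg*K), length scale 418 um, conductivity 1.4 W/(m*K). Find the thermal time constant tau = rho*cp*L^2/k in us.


Step 1: Convert L to m: L = 418e-6 m
Step 2: L^2 = (418e-6)^2 = 1.74724e-07 m^2
Step 3: tau = 2330 * 710 * 1.74724e-07 / 1.4 = 2.0646136657e-01 s
Step 4: Convert to microseconds (multiply by 1e6).
tau = 206461.367 us


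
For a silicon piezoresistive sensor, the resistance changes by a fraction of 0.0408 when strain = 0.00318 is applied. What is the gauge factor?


Step 1: Identify values.
dR/R = 0.0408, strain = 0.00318
Step 2: GF = (dR/R) / strain = 0.0408 / 0.00318
GF = 12.8


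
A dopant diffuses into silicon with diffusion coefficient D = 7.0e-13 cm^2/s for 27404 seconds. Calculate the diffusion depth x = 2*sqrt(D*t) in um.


Step 1: Compute D*t = 7.0e-13 * 27404 = 1.91828e-08 cm^2
Step 2: sqrt(D*t) = 1.385e-04 cm
Step 3: x = 2 * 1.385e-04 cm = 2.77e-04 cm
Step 4: Convert to um (1 cm = 1e4 um): x = 2.77 um


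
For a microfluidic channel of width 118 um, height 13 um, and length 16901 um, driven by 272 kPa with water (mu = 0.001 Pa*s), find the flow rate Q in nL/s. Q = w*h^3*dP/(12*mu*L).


Step 1: Convert all dimensions to SI (meters).
w = 118e-6 m, h = 13e-6 m, L = 16901e-6 m, dP = 272e3 Pa
Step 2: Q = w * h^3 * dP / (12 * mu * L)
Q = 118e-6 * (13e-6)^3 * 272e3 / (12 * 0.001 * 16901e-6) = 3.4768609e-10 m^3/s
Step 3: Convert Q from m^3/s to nL/s (1 m^3 = 1e12 nL, so multiply by 1e12).
Q = 347.686 nL/s


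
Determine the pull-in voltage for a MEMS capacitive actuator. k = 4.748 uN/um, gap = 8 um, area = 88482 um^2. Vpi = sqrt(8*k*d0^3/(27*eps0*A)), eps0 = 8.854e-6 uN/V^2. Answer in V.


Step 1: Compute numerator: 8 * k * d0^3 = 8 * 4.748 * 8^3 = 19447.808
Step 2: Compute denominator: 27 * eps0 * A = 27 * 8.854e-6 * 88482 = 21.15233
Step 3: Vpi = sqrt(19447.808 / 21.15233)
Vpi = 30.32 V
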